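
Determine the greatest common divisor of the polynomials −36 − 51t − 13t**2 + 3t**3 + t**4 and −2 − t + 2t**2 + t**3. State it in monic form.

1 + t

Euclidean algorithm in ℚ[t]:
  t**4 + 3t**3 − 13t**2 − 51t − 36 = (t + 1)(t**3 + 2t**2 − t − 2) + (−14t**2 − 48t − 34)
  t**3 + 2t**2 − t − 2 = (−(1/14)t + 5/49)(−14t**2 − 48t − 34) + ((72/49)t + 72/49)
  −14t**2 − 48t − 34 = (−(343/36)t − 833/36)((72/49)t + 72/49) + (0)
Last nonzero remainder: (72/49)t + 72/49. Dividing through by 72/49 gives the monic gcd t + 1.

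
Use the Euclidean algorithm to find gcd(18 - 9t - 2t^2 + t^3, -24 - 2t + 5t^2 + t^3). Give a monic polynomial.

Euclidean algorithm in ℚ[t]:
  t^3 - 2t^2 - 9t + 18 = (t^3 + 5t^2 - 2t - 24) + (-7t^2 - 7t + 42)
  t^3 + 5t^2 - 2t - 24 = (-(1/7)t - 4/7)(-7t^2 - 7t + 42) + (0)
Last nonzero remainder: -7t^2 - 7t + 42. Dividing through by -7 gives the monic gcd t^2 + t - 6.

-6 + t + t^2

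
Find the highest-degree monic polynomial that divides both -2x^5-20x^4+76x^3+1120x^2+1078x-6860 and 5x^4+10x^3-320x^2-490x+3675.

x^3+5x^2-49x-245

Repeated division with remainder:
  -2x^5-20x^4+76x^3+1120x^2+1078x-6860 = (-(2/5)x-16/5)(5x^4+10x^3-320x^2-490x+3675) + (-20x^3-100x^2+980x+4900)
  5x^4+10x^3-320x^2-490x+3675 = (-(1/4)x+3/4)(-20x^3-100x^2+980x+4900) + (0)
Last nonzero remainder: -20x^3-100x^2+980x+4900. Dividing through by -20 gives the monic gcd x^3+5x^2-49x-245.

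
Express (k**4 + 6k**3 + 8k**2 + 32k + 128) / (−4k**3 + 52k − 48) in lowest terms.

(−k**3 − 2k**2 − 32)/(4k**2 − 16k + 12)

Euclidean algorithm in ℚ[k]:
  k**4 + 6k**3 + 8k**2 + 32k + 128 = (−(1/4)k − 3/2)(−4k**3 + 52k − 48) + (21k**2 + 98k + 56)
  −4k**3 + 52k − 48 = (−(4/21)k + 8/9)(21k**2 + 98k + 56) + (−(220/9)k − 880/9)
  21k**2 + 98k + 56 = (−(189/220)k − 63/110)(−(220/9)k − 880/9) + (0)
Last nonzero remainder: −(220/9)k − 880/9. Dividing through by −220/9 gives the monic gcd k + 4.
Cancel k + 4 from numerator and denominator to get the reduced form.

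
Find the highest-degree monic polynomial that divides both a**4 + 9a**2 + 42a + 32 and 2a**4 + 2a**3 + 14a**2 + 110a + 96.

Repeated division with remainder:
  a**4 + 9a**2 + 42a + 32 = (1/2)(2a**4 + 2a**3 + 14a**2 + 110a + 96) + (-a**3 + 2a**2 - 13a - 16)
  2a**4 + 2a**3 + 14a**2 + 110a + 96 = (-2a - 6)(-a**3 + 2a**2 - 13a - 16) + (0)
Last nonzero remainder: -a**3 + 2a**2 - 13a - 16. Dividing through by -1 gives the monic gcd a**3 - 2a**2 + 13a + 16.

a**3 - 2a**2 + 13a + 16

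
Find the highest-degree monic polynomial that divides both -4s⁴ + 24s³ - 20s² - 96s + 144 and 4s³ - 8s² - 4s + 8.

s - 2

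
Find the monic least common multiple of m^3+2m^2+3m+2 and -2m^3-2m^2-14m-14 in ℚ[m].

m^5+2m^4+10m^3+16m^2+21m+14

By polynomial division,
  m^3+2m^2+3m+2 = (-1/2)(-2m^3-2m^2-14m-14) + (m^2-4m-5)
  -2m^3-2m^2-14m-14 = (-2m-10)(m^2-4m-5) + (-64m-64)
  m^2-4m-5 = (-(1/64)m+5/64)(-64m-64) + (0)
Last nonzero remainder: -64m-64. Dividing through by -64 gives the monic gcd m+1.
Then lcm(f, g) = f·g / gcd(f, g); expanding and making the result monic gives the answer.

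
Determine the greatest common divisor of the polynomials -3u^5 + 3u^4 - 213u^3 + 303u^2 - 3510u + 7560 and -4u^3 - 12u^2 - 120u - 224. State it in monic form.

u^2 + u + 28

Repeated division with remainder:
  -3u^5 + 3u^4 - 213u^3 + 303u^2 - 3510u + 7560 = ((3/4)u^2 - 3u + 159/4)(-4u^3 - 12u^2 - 120u - 224) + (588u^2 + 588u + 16464)
  -4u^3 - 12u^2 - 120u - 224 = (-(1/147)u - 2/147)(588u^2 + 588u + 16464) + (0)
Last nonzero remainder: 588u^2 + 588u + 16464. Dividing through by 588 gives the monic gcd u^2 + u + 28.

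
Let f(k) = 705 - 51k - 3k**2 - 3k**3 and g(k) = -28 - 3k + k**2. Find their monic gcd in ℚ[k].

Repeated division with remainder:
  -3k**3 - 3k**2 - 51k + 705 = (-3k - 12)(k**2 - 3k - 28) + (-171k + 369)
  k**2 - 3k - 28 = (-(1/171)k + 16/3249)(-171k + 369) + (-10764/361)
  -171k + 369 = ((6859/1196)k - 14801/1196)(-10764/361) + (0)
The last nonzero remainder is the constant -10764/361, so the polynomials are coprime and gcd = 1.

1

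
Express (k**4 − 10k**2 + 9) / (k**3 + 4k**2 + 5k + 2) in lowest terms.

Euclidean algorithm in ℚ[k]:
  k**4 − 10k**2 + 9 = (k − 4)(k**3 + 4k**2 + 5k + 2) + (k**2 + 18k + 17)
  k**3 + 4k**2 + 5k + 2 = (k − 14)(k**2 + 18k + 17) + (240k + 240)
  k**2 + 18k + 17 = ((1/240)k + 17/240)(240k + 240) + (0)
Last nonzero remainder: 240k + 240. Dividing through by 240 gives the monic gcd k + 1.
Cancel k + 1 from numerator and denominator to get the reduced form.

(k**3 − k**2 − 9k + 9)/(k**2 + 3k + 2)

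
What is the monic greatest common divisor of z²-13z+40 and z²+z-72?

By polynomial division,
  z²-13z+40 = (z²+z-72) + (-14z+112)
  z²+z-72 = (-(1/14)z-9/14)(-14z+112) + (0)
Last nonzero remainder: -14z+112. Dividing through by -14 gives the monic gcd z-8.

z-8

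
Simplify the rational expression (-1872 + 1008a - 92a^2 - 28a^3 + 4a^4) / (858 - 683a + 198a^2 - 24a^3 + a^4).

Repeated division with remainder:
  4a^4 - 28a^3 - 92a^2 + 1008a - 1872 = (4)(a^4 - 24a^3 + 198a^2 - 683a + 858) + (68a^3 - 884a^2 + 3740a - 5304)
  a^4 - 24a^3 + 198a^2 - 683a + 858 = ((1/68)a - 11/68)(68a^3 - 884a^2 + 3740a - 5304) + (0)
Last nonzero remainder: 68a^3 - 884a^2 + 3740a - 5304. Dividing through by 68 gives the monic gcd a^3 - 13a^2 + 55a - 78.
Cancel a^3 - 13a^2 + 55a - 78 from numerator and denominator to get the reduced form.

(24 + 4a)/(-11 + a)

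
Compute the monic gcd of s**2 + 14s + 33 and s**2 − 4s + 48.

Euclidean algorithm in ℚ[s]:
  s**2 + 14s + 33 = (s**2 − 4s + 48) + (18s − 15)
  s**2 − 4s + 48 = ((1/18)s − 19/108)(18s − 15) + (1633/36)
  18s − 15 = ((648/1633)s − 540/1633)(1633/36) + (0)
The last nonzero remainder is the constant 1633/36, so the polynomials are coprime and gcd = 1.

1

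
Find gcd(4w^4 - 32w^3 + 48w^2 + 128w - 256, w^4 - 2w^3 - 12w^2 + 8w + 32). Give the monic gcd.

w^3 - 4w^2 - 4w + 16

Repeated division with remainder:
  4w^4 - 32w^3 + 48w^2 + 128w - 256 = (4)(w^4 - 2w^3 - 12w^2 + 8w + 32) + (-24w^3 + 96w^2 + 96w - 384)
  w^4 - 2w^3 - 12w^2 + 8w + 32 = (-(1/24)w - 1/12)(-24w^3 + 96w^2 + 96w - 384) + (0)
Last nonzero remainder: -24w^3 + 96w^2 + 96w - 384. Dividing through by -24 gives the monic gcd w^3 - 4w^2 - 4w + 16.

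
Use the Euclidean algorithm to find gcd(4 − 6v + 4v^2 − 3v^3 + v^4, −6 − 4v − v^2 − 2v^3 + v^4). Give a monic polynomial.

2 + v^2

By polynomial division,
  v^4 − 3v^3 + 4v^2 − 6v + 4 = (v^4 − 2v^3 − v^2 − 4v − 6) + (−v^3 + 5v^2 − 2v + 10)
  v^4 − 2v^3 − v^2 − 4v − 6 = (−v − 3)(−v^3 + 5v^2 − 2v + 10) + (12v^2 + 24)
  −v^3 + 5v^2 − 2v + 10 = (−(1/12)v + 5/12)(12v^2 + 24) + (0)
Last nonzero remainder: 12v^2 + 24. Dividing through by 12 gives the monic gcd v^2 + 2.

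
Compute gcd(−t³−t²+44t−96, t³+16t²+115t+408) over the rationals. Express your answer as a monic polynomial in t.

t+8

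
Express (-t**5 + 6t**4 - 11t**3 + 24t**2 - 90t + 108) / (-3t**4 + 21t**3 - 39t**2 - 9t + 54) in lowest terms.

Euclidean algorithm in ℚ[t]:
  -t**5 + 6t**4 - 11t**3 + 24t**2 - 90t + 108 = ((1/3)t + 1/3)(-3t**4 + 21t**3 - 39t**2 - 9t + 54) + (-5t**3 + 40t**2 - 105t + 90)
  -3t**4 + 21t**3 - 39t**2 - 9t + 54 = ((3/5)t + 3/5)(-5t**3 + 40t**2 - 105t + 90) + (0)
Last nonzero remainder: -5t**3 + 40t**2 - 105t + 90. Dividing through by -5 gives the monic gcd t**3 - 8t**2 + 21t - 18.
Cancel t**3 - 8t**2 + 21t - 18 from numerator and denominator to get the reduced form.

(t**2 + 2t + 6)/(3t + 3)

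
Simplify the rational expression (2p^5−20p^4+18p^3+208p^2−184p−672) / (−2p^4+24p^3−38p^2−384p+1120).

(−p^3−p^2+8p+12)/(p^2−p−20)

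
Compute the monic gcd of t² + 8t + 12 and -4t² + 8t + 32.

Euclidean algorithm in ℚ[t]:
  t² + 8t + 12 = (-1/4)(-4t² + 8t + 32) + (10t + 20)
  -4t² + 8t + 32 = (-(2/5)t + 8/5)(10t + 20) + (0)
Last nonzero remainder: 10t + 20. Dividing through by 10 gives the monic gcd t + 2.

t + 2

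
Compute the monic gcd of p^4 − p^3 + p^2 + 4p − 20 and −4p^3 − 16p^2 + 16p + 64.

p^2 − 4

Euclidean algorithm in ℚ[p]:
  p^4 − p^3 + p^2 + 4p − 20 = (−(1/4)p + 5/4)(−4p^3 − 16p^2 + 16p + 64) + (25p^2 − 100)
  −4p^3 − 16p^2 + 16p + 64 = (−(4/25)p − 16/25)(25p^2 − 100) + (0)
Last nonzero remainder: 25p^2 − 100. Dividing through by 25 gives the monic gcd p^2 − 4.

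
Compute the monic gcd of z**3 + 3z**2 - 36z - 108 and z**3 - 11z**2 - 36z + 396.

Apply the Euclidean algorithm:
  z**3 + 3z**2 - 36z - 108 = (z**3 - 11z**2 - 36z + 396) + (14z**2 - 504)
  z**3 - 11z**2 - 36z + 396 = ((1/14)z - 11/14)(14z**2 - 504) + (0)
Last nonzero remainder: 14z**2 - 504. Dividing through by 14 gives the monic gcd z**2 - 36.

z**2 - 36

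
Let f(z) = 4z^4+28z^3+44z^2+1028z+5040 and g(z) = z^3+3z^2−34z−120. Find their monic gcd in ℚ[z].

z+5

By polynomial division,
  4z^4+28z^3+44z^2+1028z+5040 = (4z+16)(z^3+3z^2−34z−120) + (132z^2+2052z+6960)
  z^3+3z^2−34z−120 = ((1/132)z−23/242)(132z^2+2052z+6960) + ((13104/121)z+65520/121)
  132z^2+2052z+6960 = ((1331/1092)z+3509/273)((13104/121)z+65520/121) + (0)
Last nonzero remainder: (13104/121)z+65520/121. Dividing through by 13104/121 gives the monic gcd z+5.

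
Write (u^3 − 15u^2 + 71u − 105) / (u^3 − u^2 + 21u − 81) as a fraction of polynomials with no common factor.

(u^2 − 12u + 35)/(u^2 + 2u + 27)

Apply the Euclidean algorithm:
  u^3 − 15u^2 + 71u − 105 = (u^3 − u^2 + 21u − 81) + (−14u^2 + 50u − 24)
  u^3 − u^2 + 21u − 81 = (−(1/14)u − 9/49)(−14u^2 + 50u − 24) + ((1395/49)u − 4185/49)
  −14u^2 + 50u − 24 = (−(686/1395)u + 392/1395)((1395/49)u − 4185/49) + (0)
Last nonzero remainder: (1395/49)u − 4185/49. Dividing through by 1395/49 gives the monic gcd u − 3.
Cancel u − 3 from numerator and denominator to get the reduced form.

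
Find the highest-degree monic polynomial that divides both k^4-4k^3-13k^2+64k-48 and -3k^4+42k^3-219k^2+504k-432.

Repeated division with remainder:
  k^4-4k^3-13k^2+64k-48 = (-1/3)(-3k^4+42k^3-219k^2+504k-432) + (10k^3-86k^2+232k-192)
  -3k^4+42k^3-219k^2+504k-432 = (-(3/10)k+81/50)(10k^3-86k^2+232k-192) + (-(252/25)k^2+(1764/25)k-3024/25)
  10k^3-86k^2+232k-192 = (-(125/126)k+100/63)(-(252/25)k^2+(1764/25)k-3024/25) + (0)
Last nonzero remainder: -(252/25)k^2+(1764/25)k-3024/25. Dividing through by -252/25 gives the monic gcd k^2-7k+12.

k^2-7k+12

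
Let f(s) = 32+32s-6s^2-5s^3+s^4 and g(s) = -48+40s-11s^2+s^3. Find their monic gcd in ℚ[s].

16-8s+s^2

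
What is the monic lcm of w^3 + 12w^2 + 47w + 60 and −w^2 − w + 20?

Apply the Euclidean algorithm:
  w^3 + 12w^2 + 47w + 60 = (−w − 11)(−w^2 − w + 20) + (56w + 280)
  −w^2 − w + 20 = (−(1/56)w + 1/14)(56w + 280) + (0)
Last nonzero remainder: 56w + 280. Dividing through by 56 gives the monic gcd w + 5.
Then lcm(f, g) = f·g / gcd(f, g); expanding and making the result monic gives the answer.

w^4 + 8w^3 − w^2 − 128w − 240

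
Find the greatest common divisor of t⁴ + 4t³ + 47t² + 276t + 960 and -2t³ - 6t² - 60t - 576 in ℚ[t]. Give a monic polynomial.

t² - 3t + 48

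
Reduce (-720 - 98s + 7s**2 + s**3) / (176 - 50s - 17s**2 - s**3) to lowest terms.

(90 + s - s**2)/(-22 + 9s + s**2)

Apply the Euclidean algorithm:
  s**3 + 7s**2 - 98s - 720 = (-1)(-s**3 - 17s**2 - 50s + 176) + (-10s**2 - 148s - 544)
  -s**3 - 17s**2 - 50s + 176 = ((1/10)s + 11/50)(-10s**2 - 148s - 544) + ((924/25)s + 7392/25)
  -10s**2 - 148s - 544 = (-(125/462)s - 425/231)((924/25)s + 7392/25) + (0)
Last nonzero remainder: (924/25)s + 7392/25. Dividing through by 924/25 gives the monic gcd s + 8.
Cancel s + 8 from numerator and denominator to get the reduced form.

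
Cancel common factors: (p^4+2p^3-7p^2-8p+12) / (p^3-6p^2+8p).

(p^3+4p^2+p-6)/(p^2-4p)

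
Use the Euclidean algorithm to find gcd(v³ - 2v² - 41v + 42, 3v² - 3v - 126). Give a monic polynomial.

v² - v - 42

Apply the Euclidean algorithm:
  v³ - 2v² - 41v + 42 = ((1/3)v - 1/3)(3v² - 3v - 126) + (0)
Last nonzero remainder: 3v² - 3v - 126. Dividing through by 3 gives the monic gcd v² - v - 42.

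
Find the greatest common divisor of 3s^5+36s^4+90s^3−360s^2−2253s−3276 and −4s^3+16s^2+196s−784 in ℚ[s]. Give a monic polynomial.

Euclidean algorithm in ℚ[s]:
  3s^5+36s^4+90s^3−360s^2−2253s−3276 = (−(3/4)s^2−12s−429/4)(−4s^3+16s^2+196s−784) + (3120s^2+9360s−87360)
  −4s^3+16s^2+196s−784 = (−(1/780)s+7/780)(3120s^2+9360s−87360) + (0)
Last nonzero remainder: 3120s^2+9360s−87360. Dividing through by 3120 gives the monic gcd s^2+3s−28.

s^2+3s−28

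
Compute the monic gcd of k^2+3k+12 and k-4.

1

Repeated division with remainder:
  k^2+3k+12 = (k+7)(k-4) + (40)
  k-4 = ((1/40)k-1/10)(40) + (0)
The last nonzero remainder is the constant 40, so the polynomials are coprime and gcd = 1.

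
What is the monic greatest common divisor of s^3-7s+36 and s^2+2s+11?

Repeated division with remainder:
  s^3-7s+36 = (s-2)(s^2+2s+11) + (-14s+58)
  s^2+2s+11 = (-(1/14)s-43/98)(-14s+58) + (1786/49)
  -14s+58 = (-(343/893)s+1421/893)(1786/49) + (0)
The last nonzero remainder is the constant 1786/49, so the polynomials are coprime and gcd = 1.

1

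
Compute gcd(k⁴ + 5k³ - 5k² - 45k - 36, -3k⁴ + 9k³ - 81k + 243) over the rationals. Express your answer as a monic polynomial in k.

k² - 9

Repeated division with remainder:
  k⁴ + 5k³ - 5k² - 45k - 36 = (-1/3)(-3k⁴ + 9k³ - 81k + 243) + (8k³ - 5k² - 72k + 45)
  -3k⁴ + 9k³ - 81k + 243 = (-(3/8)k + 57/64)(8k³ - 5k² - 72k + 45) + (-(1443/64)k² + 12987/64)
  8k³ - 5k² - 72k + 45 = (-(512/1443)k + 320/1443)(-(1443/64)k² + 12987/64) + (0)
Last nonzero remainder: -(1443/64)k² + 12987/64. Dividing through by -1443/64 gives the monic gcd k² - 9.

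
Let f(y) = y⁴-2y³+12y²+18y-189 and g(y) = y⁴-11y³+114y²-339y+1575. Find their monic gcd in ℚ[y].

y²-2y+21

Apply the Euclidean algorithm:
  y⁴-2y³+12y²+18y-189 = (y⁴-11y³+114y²-339y+1575) + (9y³-102y²+357y-1764)
  y⁴-11y³+114y²-339y+1575 = ((1/9)y+1/27)(9y³-102y²+357y-1764) + ((703/9)y²-(1406/9)y+4921/3)
  9y³-102y²+357y-1764 = ((81/703)y-756/703)((703/9)y²-(1406/9)y+4921/3) + (0)
Last nonzero remainder: (703/9)y²-(1406/9)y+4921/3. Dividing through by 703/9 gives the monic gcd y²-2y+21.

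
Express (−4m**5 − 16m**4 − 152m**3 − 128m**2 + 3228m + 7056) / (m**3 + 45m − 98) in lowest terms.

By polynomial division,
  −4m**5 − 16m**4 − 152m**3 − 128m**2 + 3228m + 7056 = (−4m**2 − 16m + 28)(m**3 + 45m − 98) + (200m**2 + 400m + 9800)
  m**3 + 45m − 98 = ((1/200)m − 1/100)(200m**2 + 400m + 9800) + (0)
Last nonzero remainder: 200m**2 + 400m + 9800. Dividing through by 200 gives the monic gcd m**2 + 2m + 49.
Cancel m**2 + 2m + 49 from numerator and denominator to get the reduced form.

(−4m**3 − 8m**2 + 60m + 144)/(m − 2)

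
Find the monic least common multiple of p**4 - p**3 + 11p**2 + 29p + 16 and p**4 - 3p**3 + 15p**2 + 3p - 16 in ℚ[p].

p**5 - 2p**4 + 12p**3 + 18p**2 - 13p - 16

Apply the Euclidean algorithm:
  p**4 - p**3 + 11p**2 + 29p + 16 = (p**4 - 3p**3 + 15p**2 + 3p - 16) + (2p**3 - 4p**2 + 26p + 32)
  p**4 - 3p**3 + 15p**2 + 3p - 16 = ((1/2)p - 1/2)(2p**3 - 4p**2 + 26p + 32) + (0)
Last nonzero remainder: 2p**3 - 4p**2 + 26p + 32. Dividing through by 2 gives the monic gcd p**3 - 2p**2 + 13p + 16.
Then lcm(f, g) = f·g / gcd(f, g); expanding and making the result monic gives the answer.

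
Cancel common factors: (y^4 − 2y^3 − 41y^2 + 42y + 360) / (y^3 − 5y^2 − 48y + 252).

Euclidean algorithm in ℚ[y]:
  y^4 − 2y^3 − 41y^2 + 42y + 360 = (y + 3)(y^3 − 5y^2 − 48y + 252) + (22y^2 − 66y − 396)
  y^3 − 5y^2 − 48y + 252 = ((1/22)y − 1/11)(22y^2 − 66y − 396) + (−36y + 216)
  22y^2 − 66y − 396 = (−(11/18)y − 11/6)(−36y + 216) + (0)
Last nonzero remainder: −36y + 216. Dividing through by −36 gives the monic gcd y − 6.
Cancel y − 6 from numerator and denominator to get the reduced form.

(y^3 + 4y^2 − 17y − 60)/(y^2 + y − 42)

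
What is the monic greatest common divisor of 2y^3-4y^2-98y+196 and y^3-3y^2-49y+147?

y^2-49

Euclidean algorithm in ℚ[y]:
  2y^3-4y^2-98y+196 = (2)(y^3-3y^2-49y+147) + (2y^2-98)
  y^3-3y^2-49y+147 = ((1/2)y-3/2)(2y^2-98) + (0)
Last nonzero remainder: 2y^2-98. Dividing through by 2 gives the monic gcd y^2-49.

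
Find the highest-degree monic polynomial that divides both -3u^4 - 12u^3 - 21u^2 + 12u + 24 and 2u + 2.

By polynomial division,
  -3u^4 - 12u^3 - 21u^2 + 12u + 24 = (-(3/2)u^3 - (9/2)u^2 - 6u + 12)(2u + 2) + (0)
Last nonzero remainder: 2u + 2. Dividing through by 2 gives the monic gcd u + 1.

u + 1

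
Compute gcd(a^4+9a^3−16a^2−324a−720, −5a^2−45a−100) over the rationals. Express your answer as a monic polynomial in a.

a^2+9a+20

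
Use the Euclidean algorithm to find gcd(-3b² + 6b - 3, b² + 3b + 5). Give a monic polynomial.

Repeated division with remainder:
  -3b² + 6b - 3 = (-3)(b² + 3b + 5) + (15b + 12)
  b² + 3b + 5 = ((1/15)b + 11/75)(15b + 12) + (81/25)
  15b + 12 = ((125/27)b + 100/27)(81/25) + (0)
The last nonzero remainder is the constant 81/25, so the polynomials are coprime and gcd = 1.

1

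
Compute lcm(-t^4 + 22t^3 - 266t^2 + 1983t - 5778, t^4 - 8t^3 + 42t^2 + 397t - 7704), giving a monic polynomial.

t^5 - 14t^4 + 90t^3 + 145t^2 - 10086t + 46224

Euclidean algorithm in ℚ[t]:
  -t^4 + 22t^3 - 266t^2 + 1983t - 5778 = (-1)(t^4 - 8t^3 + 42t^2 + 397t - 7704) + (14t^3 - 224t^2 + 2380t - 13482)
  t^4 - 8t^3 + 42t^2 + 397t - 7704 = ((1/14)t + 4/7)(14t^3 - 224t^2 + 2380t - 13482) + (0)
Last nonzero remainder: 14t^3 - 224t^2 + 2380t - 13482. Dividing through by 14 gives the monic gcd t^3 - 16t^2 + 170t - 963.
Then lcm(f, g) = f·g / gcd(f, g); expanding and making the result monic gives the answer.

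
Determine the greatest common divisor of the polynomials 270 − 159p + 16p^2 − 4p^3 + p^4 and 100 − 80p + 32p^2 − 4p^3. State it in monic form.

−5 + p

Euclidean algorithm in ℚ[p]:
  p^4 − 4p^3 + 16p^2 − 159p + 270 = (−(1/4)p − 1)(−4p^3 + 32p^2 − 80p + 100) + (28p^2 − 214p + 370)
  −4p^3 + 32p^2 − 80p + 100 = (−(1/7)p + 5/98)(28p^2 − 214p + 370) + (−(795/49)p + 3975/49)
  28p^2 − 214p + 370 = (−(1372/795)p + 3626/795)(−(795/49)p + 3975/49) + (0)
Last nonzero remainder: −(795/49)p + 3975/49. Dividing through by −795/49 gives the monic gcd p − 5.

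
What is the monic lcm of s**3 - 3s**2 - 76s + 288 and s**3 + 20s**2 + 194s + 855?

Euclidean algorithm in ℚ[s]:
  s**3 - 3s**2 - 76s + 288 = (s**3 + 20s**2 + 194s + 855) + (-23s**2 - 270s - 567)
  s**3 + 20s**2 + 194s + 855 = (-(1/23)s - 190/529)(-23s**2 - 270s - 567) + ((38285/529)s + 344565/529)
  -23s**2 - 270s - 567 = (-(12167/38285)s - 33327/38285)((38285/529)s + 344565/529) + (0)
Last nonzero remainder: (38285/529)s + 344565/529. Dividing through by 38285/529 gives the monic gcd s + 9.
Then lcm(f, g) = f·g / gcd(f, g); expanding and making the result monic gives the answer.

s**5 + 8s**4 - 14s**3 - 833s**2 - 4052s + 27360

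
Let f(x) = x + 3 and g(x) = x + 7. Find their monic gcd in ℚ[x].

Apply the Euclidean algorithm:
  x + 3 = (x + 7) + (-4)
  x + 7 = (-(1/4)x - 7/4)(-4) + (0)
The last nonzero remainder is the constant -4, so the polynomials are coprime and gcd = 1.

1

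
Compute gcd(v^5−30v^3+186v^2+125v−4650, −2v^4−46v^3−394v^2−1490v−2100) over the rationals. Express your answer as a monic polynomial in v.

v^2+11v+30

By polynomial division,
  v^5−30v^3+186v^2+125v−4650 = (−(1/2)v+23/2)(−2v^4−46v^3−394v^2−1490v−2100) + (302v^3+3972v^2+16210v+19500)
  −2v^4−46v^3−394v^2−1490v−2100 = (−(1/151)v−1487/22801)(302v^3+3972v^2+16210v+19500) + (−(629520/22801)v^2−(6924720/22801)v−18885600/22801)
  302v^3+3972v^2+16210v+19500 = (−(3442951/314760)v−1482065/62952)(−(629520/22801)v^2−(6924720/22801)v−18885600/22801) + (0)
Last nonzero remainder: −(629520/22801)v^2−(6924720/22801)v−18885600/22801. Dividing through by −629520/22801 gives the monic gcd v^2+11v+30.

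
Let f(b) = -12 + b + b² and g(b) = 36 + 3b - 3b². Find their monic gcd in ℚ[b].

By polynomial division,
  b² + b - 12 = (-1/3)(-3b² + 3b + 36) + (2b)
  -3b² + 3b + 36 = (-(3/2)b + 3/2)(2b) + (36)
  2b = ((1/18)b)(36) + (0)
The last nonzero remainder is the constant 36, so the polynomials are coprime and gcd = 1.

1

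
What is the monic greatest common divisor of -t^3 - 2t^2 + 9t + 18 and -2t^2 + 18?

t^2 - 9

Apply the Euclidean algorithm:
  -t^3 - 2t^2 + 9t + 18 = ((1/2)t + 1)(-2t^2 + 18) + (0)
Last nonzero remainder: -2t^2 + 18. Dividing through by -2 gives the monic gcd t^2 - 9.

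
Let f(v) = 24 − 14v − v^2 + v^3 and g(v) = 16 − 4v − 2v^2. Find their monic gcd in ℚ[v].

Euclidean algorithm in ℚ[v]:
  v^3 − v^2 − 14v + 24 = (−(1/2)v + 3/2)(−2v^2 − 4v + 16) + (0)
Last nonzero remainder: −2v^2 − 4v + 16. Dividing through by −2 gives the monic gcd v^2 + 2v − 8.

−8 + 2v + v^2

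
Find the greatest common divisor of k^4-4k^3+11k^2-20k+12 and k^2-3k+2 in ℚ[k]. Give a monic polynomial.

By polynomial division,
  k^4-4k^3+11k^2-20k+12 = (k^2-k+6)(k^2-3k+2) + (0)
The last nonzero remainder k^2-3k+2 is already monic.

k^2-3k+2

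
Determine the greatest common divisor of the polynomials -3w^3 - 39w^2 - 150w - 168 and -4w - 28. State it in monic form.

w + 7

Apply the Euclidean algorithm:
  -3w^3 - 39w^2 - 150w - 168 = ((3/4)w^2 + (9/2)w + 6)(-4w - 28) + (0)
Last nonzero remainder: -4w - 28. Dividing through by -4 gives the monic gcd w + 7.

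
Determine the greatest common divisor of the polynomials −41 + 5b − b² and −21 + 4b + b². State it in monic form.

By polynomial division,
  −b² + 5b − 41 = (−1)(b² + 4b − 21) + (9b − 62)
  b² + 4b − 21 = ((1/9)b + 98/81)(9b − 62) + (4375/81)
  9b − 62 = ((729/4375)b − 5022/4375)(4375/81) + (0)
The last nonzero remainder is the constant 4375/81, so the polynomials are coprime and gcd = 1.

1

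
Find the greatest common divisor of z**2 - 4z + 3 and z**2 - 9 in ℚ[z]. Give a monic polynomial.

z - 3

Euclidean algorithm in ℚ[z]:
  z**2 - 4z + 3 = (z**2 - 9) + (-4z + 12)
  z**2 - 9 = (-(1/4)z - 3/4)(-4z + 12) + (0)
Last nonzero remainder: -4z + 12. Dividing through by -4 gives the monic gcd z - 3.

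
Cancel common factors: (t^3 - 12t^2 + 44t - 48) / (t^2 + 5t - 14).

(t^2 - 10t + 24)/(t + 7)

Repeated division with remainder:
  t^3 - 12t^2 + 44t - 48 = (t - 17)(t^2 + 5t - 14) + (143t - 286)
  t^2 + 5t - 14 = ((1/143)t + 7/143)(143t - 286) + (0)
Last nonzero remainder: 143t - 286. Dividing through by 143 gives the monic gcd t - 2.
Cancel t - 2 from numerator and denominator to get the reduced form.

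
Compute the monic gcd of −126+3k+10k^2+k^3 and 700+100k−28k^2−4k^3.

7+k

Repeated division with remainder:
  k^3+10k^2+3k−126 = (−1/4)(−4k^3−28k^2+100k+700) + (3k^2+28k+49)
  −4k^3−28k^2+100k+700 = (−(4/3)k+28/9)(3k^2+28k+49) + ((704/9)k+4928/9)
  3k^2+28k+49 = ((27/704)k+63/704)((704/9)k+4928/9) + (0)
Last nonzero remainder: (704/9)k+4928/9. Dividing through by 704/9 gives the monic gcd k+7.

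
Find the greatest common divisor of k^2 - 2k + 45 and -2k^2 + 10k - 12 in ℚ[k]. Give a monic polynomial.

Apply the Euclidean algorithm:
  k^2 - 2k + 45 = (-1/2)(-2k^2 + 10k - 12) + (3k + 39)
  -2k^2 + 10k - 12 = (-(2/3)k + 12)(3k + 39) + (-480)
  3k + 39 = (-(1/160)k - 13/160)(-480) + (0)
The last nonzero remainder is the constant -480, so the polynomials are coprime and gcd = 1.

1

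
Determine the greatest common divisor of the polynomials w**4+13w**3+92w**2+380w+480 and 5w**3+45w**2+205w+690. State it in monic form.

Repeated division with remainder:
  w**4+13w**3+92w**2+380w+480 = ((1/5)w+4/5)(5w**3+45w**2+205w+690) + (15w**2+78w−72)
  5w**3+45w**2+205w+690 = ((1/3)w+19/15)(15w**2+78w−72) + ((651/5)w+3906/5)
  15w**2+78w−72 = ((25/217)w−20/217)((651/5)w+3906/5) + (0)
Last nonzero remainder: (651/5)w+3906/5. Dividing through by 651/5 gives the monic gcd w+6.

w+6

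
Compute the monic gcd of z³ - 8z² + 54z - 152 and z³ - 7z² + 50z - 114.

z² - 4z + 38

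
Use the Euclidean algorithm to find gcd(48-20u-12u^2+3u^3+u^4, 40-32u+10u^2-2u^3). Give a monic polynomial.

Repeated division with remainder:
  u^4+3u^3-12u^2-20u+48 = (-(1/2)u-4)(-2u^3+10u^2-32u+40) + (12u^2-128u+208)
  -2u^3+10u^2-32u+40 = (-(1/6)u-17/18)(12u^2-128u+208) + (-(1064/9)u+2128/9)
  12u^2-128u+208 = (-(27/266)u+117/133)(-(1064/9)u+2128/9) + (0)
Last nonzero remainder: -(1064/9)u+2128/9. Dividing through by -1064/9 gives the monic gcd u-2.

-2+u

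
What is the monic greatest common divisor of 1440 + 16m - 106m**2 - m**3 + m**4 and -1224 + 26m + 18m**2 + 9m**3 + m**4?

-36 + 5m + m**2

By polynomial division,
  m**4 - m**3 - 106m**2 + 16m + 1440 = (m**4 + 9m**3 + 18m**2 + 26m - 1224) + (-10m**3 - 124m**2 - 10m + 2664)
  m**4 + 9m**3 + 18m**2 + 26m - 1224 = (-(1/10)m + 17/50)(-10m**3 - 124m**2 - 10m + 2664) + ((1479/25)m**2 + (1479/5)m - 53244/25)
  -10m**3 - 124m**2 - 10m + 2664 = (-(250/1479)m - 1850/1479)((1479/25)m**2 + (1479/5)m - 53244/25) + (0)
Last nonzero remainder: (1479/25)m**2 + (1479/5)m - 53244/25. Dividing through by 1479/25 gives the monic gcd m**2 + 5m - 36.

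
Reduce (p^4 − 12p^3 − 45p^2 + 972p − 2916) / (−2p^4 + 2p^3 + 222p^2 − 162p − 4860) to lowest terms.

Repeated division with remainder:
  p^4 − 12p^3 − 45p^2 + 972p − 2916 = (−1/2)(−2p^4 + 2p^3 + 222p^2 − 162p − 4860) + (−11p^3 + 66p^2 + 891p − 5346)
  −2p^4 + 2p^3 + 222p^2 − 162p − 4860 = ((2/11)p + 10/11)(−11p^3 + 66p^2 + 891p − 5346) + (0)
Last nonzero remainder: −11p^3 + 66p^2 + 891p − 5346. Dividing through by −11 gives the monic gcd p^3 − 6p^2 − 81p + 486.
Cancel p^3 − 6p^2 − 81p + 486 from numerator and denominator to get the reduced form.

(−p + 6)/(2p + 10)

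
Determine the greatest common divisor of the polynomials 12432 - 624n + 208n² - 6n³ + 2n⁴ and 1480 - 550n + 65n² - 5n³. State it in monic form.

74 - 9n + n²

Repeated division with remainder:
  2n⁴ - 6n³ + 208n² - 624n + 12432 = (-(2/5)n - 4)(-5n³ + 65n² - 550n + 1480) + (248n² - 2232n + 18352)
  -5n³ + 65n² - 550n + 1480 = (-(5/248)n + 5/62)(248n² - 2232n + 18352) + (0)
Last nonzero remainder: 248n² - 2232n + 18352. Dividing through by 248 gives the monic gcd n² - 9n + 74.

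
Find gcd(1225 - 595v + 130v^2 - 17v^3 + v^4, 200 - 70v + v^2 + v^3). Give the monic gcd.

Repeated division with remainder:
  v^4 - 17v^3 + 130v^2 - 595v + 1225 = (v - 18)(v^3 + v^2 - 70v + 200) + (218v^2 - 2055v + 4825)
  v^3 + v^2 - 70v + 200 = ((1/218)v + 2273/47524)(218v^2 - 2055v + 4825) + ((292485/47524)v - 1462425/47524)
  218v^2 - 2055v + 4825 = ((10360232/292485)v - 9172132/58497)((292485/47524)v - 1462425/47524) + (0)
Last nonzero remainder: (292485/47524)v - 1462425/47524. Dividing through by 292485/47524 gives the monic gcd v - 5.

-5 + v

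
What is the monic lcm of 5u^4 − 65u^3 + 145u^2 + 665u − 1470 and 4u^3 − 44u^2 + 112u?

By polynomial division,
  5u^4 − 65u^3 + 145u^2 + 665u − 1470 = ((5/4)u − 5/2)(4u^3 − 44u^2 + 112u) + (−105u^2 + 945u − 1470)
  4u^3 − 44u^2 + 112u = (−(4/105)u + 8/105)(−105u^2 + 945u − 1470) + (−16u + 112)
  −105u^2 + 945u − 1470 = ((105/16)u − 105/8)(−16u + 112) + (0)
Last nonzero remainder: −16u + 112. Dividing through by −16 gives the monic gcd u − 7.
Then lcm(f, g) = f·g / gcd(f, g); expanding and making the result monic gives the answer.

u^6 − 17u^5 + 81u^4 + 17u^3 − 826u^2 + 1176u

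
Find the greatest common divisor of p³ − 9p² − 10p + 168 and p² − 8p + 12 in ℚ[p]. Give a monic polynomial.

p − 6

Euclidean algorithm in ℚ[p]:
  p³ − 9p² − 10p + 168 = (p − 1)(p² − 8p + 12) + (−30p + 180)
  p² − 8p + 12 = (−(1/30)p + 1/15)(−30p + 180) + (0)
Last nonzero remainder: −30p + 180. Dividing through by −30 gives the monic gcd p − 6.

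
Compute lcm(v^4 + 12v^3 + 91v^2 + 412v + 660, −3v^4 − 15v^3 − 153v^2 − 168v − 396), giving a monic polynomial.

By polynomial division,
  v^4 + 12v^3 + 91v^2 + 412v + 660 = (−1/3)(−3v^4 − 15v^3 − 153v^2 − 168v − 396) + (7v^3 + 40v^2 + 356v + 528)
  −3v^4 − 15v^3 − 153v^2 − 168v − 396 = (−(3/7)v + 15/49)(7v^3 + 40v^2 + 356v + 528) + (−(621/49)v^2 − (2484/49)v − 27324/49)
  7v^3 + 40v^2 + 356v + 528 = (−(343/621)v − 196/207)(−(621/49)v^2 − (2484/49)v − 27324/49) + (0)
Last nonzero remainder: −(621/49)v^2 − (2484/49)v − 27324/49. Dividing through by −621/49 gives the monic gcd v^2 + 4v + 44.
Then lcm(f, g) = f·g / gcd(f, g); expanding and making the result monic gives the answer.

v^6 + 13v^5 + 106v^4 + 539v^3 + 1345v^2 + 1896v + 1980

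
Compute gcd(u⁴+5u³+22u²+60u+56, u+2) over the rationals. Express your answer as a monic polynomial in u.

u+2

Euclidean algorithm in ℚ[u]:
  u⁴+5u³+22u²+60u+56 = (u³+3u²+16u+28)(u+2) + (0)
The last nonzero remainder u+2 is already monic.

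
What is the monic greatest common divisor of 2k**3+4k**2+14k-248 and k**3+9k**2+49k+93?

k**2+6k+31

Repeated division with remainder:
  2k**3+4k**2+14k-248 = (2)(k**3+9k**2+49k+93) + (-14k**2-84k-434)
  k**3+9k**2+49k+93 = (-(1/14)k-3/14)(-14k**2-84k-434) + (0)
Last nonzero remainder: -14k**2-84k-434. Dividing through by -14 gives the monic gcd k**2+6k+31.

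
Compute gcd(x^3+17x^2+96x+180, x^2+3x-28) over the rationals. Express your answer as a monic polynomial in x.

1

Repeated division with remainder:
  x^3+17x^2+96x+180 = (x+14)(x^2+3x-28) + (82x+572)
  x^2+3x-28 = ((1/82)x-163/3362)(82x+572) + (-450/1681)
  82x+572 = (-(68921/225)x-480766/225)(-450/1681) + (0)
The last nonzero remainder is the constant -450/1681, so the polynomials are coprime and gcd = 1.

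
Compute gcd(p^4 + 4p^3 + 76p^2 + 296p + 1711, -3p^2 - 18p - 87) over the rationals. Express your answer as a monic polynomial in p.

Apply the Euclidean algorithm:
  p^4 + 4p^3 + 76p^2 + 296p + 1711 = (-(1/3)p^2 + (2/3)p - 59/3)(-3p^2 - 18p - 87) + (0)
Last nonzero remainder: -3p^2 - 18p - 87. Dividing through by -3 gives the monic gcd p^2 + 6p + 29.

p^2 + 6p + 29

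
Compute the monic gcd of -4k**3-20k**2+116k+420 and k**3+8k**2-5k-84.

k+7

By polynomial division,
  -4k**3-20k**2+116k+420 = (-4)(k**3+8k**2-5k-84) + (12k**2+96k+84)
  k**3+8k**2-5k-84 = ((1/12)k)(12k**2+96k+84) + (-12k-84)
  12k**2+96k+84 = (-k-1)(-12k-84) + (0)
Last nonzero remainder: -12k-84. Dividing through by -12 gives the monic gcd k+7.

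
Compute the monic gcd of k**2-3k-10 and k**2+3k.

1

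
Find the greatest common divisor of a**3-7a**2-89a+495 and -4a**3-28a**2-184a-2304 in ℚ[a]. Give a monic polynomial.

Euclidean algorithm in ℚ[a]:
  a**3-7a**2-89a+495 = (-1/4)(-4a**3-28a**2-184a-2304) + (-14a**2-135a-81)
  -4a**3-28a**2-184a-2304 = ((2/7)a-37/49)(-14a**2-135a-81) + (-(12877/49)a-115893/49)
  -14a**2-135a-81 = ((686/12877)a+441/12877)(-(12877/49)a-115893/49) + (0)
Last nonzero remainder: -(12877/49)a-115893/49. Dividing through by -12877/49 gives the monic gcd a+9.

a+9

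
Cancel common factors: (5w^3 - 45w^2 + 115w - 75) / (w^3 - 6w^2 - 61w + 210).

(5w^2 - 30w + 25)/(w^2 - 3w - 70)

By polynomial division,
  5w^3 - 45w^2 + 115w - 75 = (5)(w^3 - 6w^2 - 61w + 210) + (-15w^2 + 420w - 1125)
  w^3 - 6w^2 - 61w + 210 = (-(1/15)w - 22/15)(-15w^2 + 420w - 1125) + (480w - 1440)
  -15w^2 + 420w - 1125 = (-(1/32)w + 25/32)(480w - 1440) + (0)
Last nonzero remainder: 480w - 1440. Dividing through by 480 gives the monic gcd w - 3.
Cancel w - 3 from numerator and denominator to get the reduced form.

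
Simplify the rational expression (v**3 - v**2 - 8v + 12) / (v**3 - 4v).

Repeated division with remainder:
  v**3 - v**2 - 8v + 12 = (v**3 - 4v) + (-v**2 - 4v + 12)
  v**3 - 4v = (-v + 4)(-v**2 - 4v + 12) + (24v - 48)
  -v**2 - 4v + 12 = (-(1/24)v - 1/4)(24v - 48) + (0)
Last nonzero remainder: 24v - 48. Dividing through by 24 gives the monic gcd v - 2.
Cancel v - 2 from numerator and denominator to get the reduced form.

(v**2 + v - 6)/(v**2 + 2v)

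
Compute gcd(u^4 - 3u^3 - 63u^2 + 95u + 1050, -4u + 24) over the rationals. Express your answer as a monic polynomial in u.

u - 6

Apply the Euclidean algorithm:
  u^4 - 3u^3 - 63u^2 + 95u + 1050 = (-(1/4)u^3 - (3/4)u^2 + (45/4)u + 175/4)(-4u + 24) + (0)
Last nonzero remainder: -4u + 24. Dividing through by -4 gives the monic gcd u - 6.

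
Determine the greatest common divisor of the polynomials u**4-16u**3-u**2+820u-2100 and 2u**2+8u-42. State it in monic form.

u**2+4u-21

By polynomial division,
  u**4-16u**3-u**2+820u-2100 = ((1/2)u**2-10u+50)(2u**2+8u-42) + (0)
Last nonzero remainder: 2u**2+8u-42. Dividing through by 2 gives the monic gcd u**2+4u-21.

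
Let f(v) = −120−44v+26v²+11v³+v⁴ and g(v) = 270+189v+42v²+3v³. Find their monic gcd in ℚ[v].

By polynomial division,
  v⁴+11v³+26v²−44v−120 = ((1/3)v−1)(3v³+42v²+189v+270) + (5v²+55v+150)
  3v³+42v²+189v+270 = ((3/5)v+9/5)(5v²+55v+150) + (0)
Last nonzero remainder: 5v²+55v+150. Dividing through by 5 gives the monic gcd v²+11v+30.

30+11v+v²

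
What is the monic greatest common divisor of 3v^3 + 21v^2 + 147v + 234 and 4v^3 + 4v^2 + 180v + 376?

By polynomial division,
  3v^3 + 21v^2 + 147v + 234 = (3/4)(4v^3 + 4v^2 + 180v + 376) + (18v^2 + 12v - 48)
  4v^3 + 4v^2 + 180v + 376 = ((2/9)v + 2/27)(18v^2 + 12v - 48) + ((1708/9)v + 3416/9)
  18v^2 + 12v - 48 = ((81/854)v - 54/427)((1708/9)v + 3416/9) + (0)
Last nonzero remainder: (1708/9)v + 3416/9. Dividing through by 1708/9 gives the monic gcd v + 2.

v + 2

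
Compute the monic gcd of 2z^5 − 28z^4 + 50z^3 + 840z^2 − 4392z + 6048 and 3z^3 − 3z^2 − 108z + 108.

z^2 − 36

Repeated division with remainder:
  2z^5 − 28z^4 + 50z^3 + 840z^2 − 4392z + 6048 = ((2/3)z^2 − (26/3)z + 32)(3z^3 − 3z^2 − 108z + 108) + (−72z^2 + 2592)
  3z^3 − 3z^2 − 108z + 108 = (−(1/24)z + 1/24)(−72z^2 + 2592) + (0)
Last nonzero remainder: −72z^2 + 2592. Dividing through by −72 gives the monic gcd z^2 − 36.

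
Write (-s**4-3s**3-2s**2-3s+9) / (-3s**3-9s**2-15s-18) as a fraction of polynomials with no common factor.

(s**2+2s-3)/(3s+6)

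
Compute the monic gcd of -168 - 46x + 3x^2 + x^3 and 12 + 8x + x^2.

Apply the Euclidean algorithm:
  x^3 + 3x^2 - 46x - 168 = (x - 5)(x^2 + 8x + 12) + (-18x - 108)
  x^2 + 8x + 12 = (-(1/18)x - 1/9)(-18x - 108) + (0)
Last nonzero remainder: -18x - 108. Dividing through by -18 gives the monic gcd x + 6.

6 + x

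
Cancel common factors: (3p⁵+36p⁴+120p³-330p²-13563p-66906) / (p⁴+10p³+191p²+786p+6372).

(3p³+24p²-153p-1134)/(p²+6p+108)

Apply the Euclidean algorithm:
  3p⁵+36p⁴+120p³-330p²-13563p-66906 = (3p+6)(p⁴+10p³+191p²+786p+6372) + (-513p³-3834p²-37395p-105138)
  p⁴+10p³+191p²+786p+6372 = (-(1/513)p-16/3249)(-513p³-3834p²-37395p-105138) + ((35820/361)p²+(143280/361)p+2113380/361)
  -513p³-3834p²-37395p-105138 = (-(20577/3980)p-35739/1990)((35820/361)p²+(143280/361)p+2113380/361) + (0)
Last nonzero remainder: (35820/361)p²+(143280/361)p+2113380/361. Dividing through by 35820/361 gives the monic gcd p²+4p+59.
Cancel p²+4p+59 from numerator and denominator to get the reduced form.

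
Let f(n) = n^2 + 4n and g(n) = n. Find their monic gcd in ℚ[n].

n

Apply the Euclidean algorithm:
  n^2 + 4n = (n + 4)(n) + (0)
The last nonzero remainder n is already monic.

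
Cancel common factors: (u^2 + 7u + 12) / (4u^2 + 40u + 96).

Repeated division with remainder:
  u^2 + 7u + 12 = (1/4)(4u^2 + 40u + 96) + (-3u - 12)
  4u^2 + 40u + 96 = (-(4/3)u - 8)(-3u - 12) + (0)
Last nonzero remainder: -3u - 12. Dividing through by -3 gives the monic gcd u + 4.
Cancel u + 4 from numerator and denominator to get the reduced form.

(u + 3)/(4u + 24)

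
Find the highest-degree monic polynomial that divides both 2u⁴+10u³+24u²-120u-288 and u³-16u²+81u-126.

Euclidean algorithm in ℚ[u]:
  2u⁴+10u³+24u²-120u-288 = (2u+42)(u³-16u²+81u-126) + (534u²-3270u+5004)
  u³-16u²+81u-126 = ((1/534)u-293/15842)(534u²-3270u+5004) + ((88320/7921)u-264960/7921)
  534u²-3270u+5004 = ((704969/14720)u-1101019/7360)((88320/7921)u-264960/7921) + (0)
Last nonzero remainder: (88320/7921)u-264960/7921. Dividing through by 88320/7921 gives the monic gcd u-3.

u-3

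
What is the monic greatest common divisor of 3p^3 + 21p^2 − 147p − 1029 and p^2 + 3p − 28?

p + 7

By polynomial division,
  3p^3 + 21p^2 − 147p − 1029 = (3p + 12)(p^2 + 3p − 28) + (−99p − 693)
  p^2 + 3p − 28 = (−(1/99)p + 4/99)(−99p − 693) + (0)
Last nonzero remainder: −99p − 693. Dividing through by −99 gives the monic gcd p + 7.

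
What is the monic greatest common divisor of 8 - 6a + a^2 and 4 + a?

1

Repeated division with remainder:
  a^2 - 6a + 8 = (a - 10)(a + 4) + (48)
  a + 4 = ((1/48)a + 1/12)(48) + (0)
The last nonzero remainder is the constant 48, so the polynomials are coprime and gcd = 1.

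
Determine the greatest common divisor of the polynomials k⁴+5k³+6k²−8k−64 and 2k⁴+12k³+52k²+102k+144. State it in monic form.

k²+3k+8

Repeated division with remainder:
  k⁴+5k³+6k²−8k−64 = (1/2)(2k⁴+12k³+52k²+102k+144) + (−k³−20k²−59k−136)
  2k⁴+12k³+52k²+102k+144 = (−2k+28)(−k³−20k²−59k−136) + (494k²+1482k+3952)
  −k³−20k²−59k−136 = (−(1/494)k−17/494)(494k²+1482k+3952) + (0)
Last nonzero remainder: 494k²+1482k+3952. Dividing through by 494 gives the monic gcd k²+3k+8.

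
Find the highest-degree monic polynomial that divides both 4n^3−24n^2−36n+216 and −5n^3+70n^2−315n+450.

Repeated division with remainder:
  4n^3−24n^2−36n+216 = (−4/5)(−5n^3+70n^2−315n+450) + (32n^2−288n+576)
  −5n^3+70n^2−315n+450 = (−(5/32)n+25/32)(32n^2−288n+576) + (0)
Last nonzero remainder: 32n^2−288n+576. Dividing through by 32 gives the monic gcd n^2−9n+18.

n^2−9n+18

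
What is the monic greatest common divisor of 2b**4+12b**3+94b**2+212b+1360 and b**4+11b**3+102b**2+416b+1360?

b**2+7b+34

Apply the Euclidean algorithm:
  2b**4+12b**3+94b**2+212b+1360 = (2)(b**4+11b**3+102b**2+416b+1360) + (-10b**3-110b**2-620b-1360)
  b**4+11b**3+102b**2+416b+1360 = (-(1/10)b)(-10b**3-110b**2-620b-1360) + (40b**2+280b+1360)
  -10b**3-110b**2-620b-1360 = (-(1/4)b-1)(40b**2+280b+1360) + (0)
Last nonzero remainder: 40b**2+280b+1360. Dividing through by 40 gives the monic gcd b**2+7b+34.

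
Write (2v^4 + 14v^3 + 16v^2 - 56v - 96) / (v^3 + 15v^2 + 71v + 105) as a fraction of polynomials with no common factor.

By polynomial division,
  2v^4 + 14v^3 + 16v^2 - 56v - 96 = (2v - 16)(v^3 + 15v^2 + 71v + 105) + (114v^2 + 870v + 1584)
  v^3 + 15v^2 + 71v + 105 = ((1/114)v + 70/1083)(114v^2 + 870v + 1584) + ((315/361)v + 945/361)
  114v^2 + 870v + 1584 = ((13718/105)v + 63536/105)((315/361)v + 945/361) + (0)
Last nonzero remainder: (315/361)v + 945/361. Dividing through by 315/361 gives the monic gcd v + 3.
Cancel v + 3 from numerator and denominator to get the reduced form.

(2v^3 + 8v^2 - 8v - 32)/(v^2 + 12v + 35)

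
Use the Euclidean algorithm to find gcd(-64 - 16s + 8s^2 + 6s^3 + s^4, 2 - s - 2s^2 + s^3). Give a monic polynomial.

-2 + s

Apply the Euclidean algorithm:
  s^4 + 6s^3 + 8s^2 - 16s - 64 = (s + 8)(s^3 - 2s^2 - s + 2) + (25s^2 - 10s - 80)
  s^3 - 2s^2 - s + 2 = ((1/25)s - 8/125)(25s^2 - 10s - 80) + ((39/25)s - 78/25)
  25s^2 - 10s - 80 = ((625/39)s + 1000/39)((39/25)s - 78/25) + (0)
Last nonzero remainder: (39/25)s - 78/25. Dividing through by 39/25 gives the monic gcd s - 2.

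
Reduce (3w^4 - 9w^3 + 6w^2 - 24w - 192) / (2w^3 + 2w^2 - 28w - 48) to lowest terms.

Euclidean algorithm in ℚ[w]:
  3w^4 - 9w^3 + 6w^2 - 24w - 192 = ((3/2)w - 6)(2w^3 + 2w^2 - 28w - 48) + (60w^2 - 120w - 480)
  2w^3 + 2w^2 - 28w - 48 = ((1/30)w + 1/10)(60w^2 - 120w - 480) + (0)
Last nonzero remainder: 60w^2 - 120w - 480. Dividing through by 60 gives the monic gcd w^2 - 2w - 8.
Cancel w^2 - 2w - 8 from numerator and denominator to get the reduced form.

(3w^2 - 3w + 24)/(2w + 6)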